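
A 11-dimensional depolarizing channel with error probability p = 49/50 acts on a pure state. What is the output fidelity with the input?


F = (1-p) + p/d
= (1 - 0.9800) + 0.9800/11
= 0.0200 + 0.0891
= 0.1091

0.1091


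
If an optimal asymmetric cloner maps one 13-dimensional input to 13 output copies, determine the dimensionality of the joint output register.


Output space = H^(tensor 13) where dim(H) = 13
dim = 13^13
= 169 (after 2 factors)
= 2197 (after 3 factors)
= 28561 (after 4 factors)
= 371293 (after 5 factors)
= 4826809 (after 6 factors)
= 62748517 (after 7 factors)
= 815730721 (after 8 factors)
= 10604499373 (after 9 factors)
= 137858491849 (after 10 factors)
= 1792160394037 (after 11 factors)
= 23298085122481 (after 12 factors)
= 302875106592253 (after 13 factors)
= 302875106592253

302875106592253


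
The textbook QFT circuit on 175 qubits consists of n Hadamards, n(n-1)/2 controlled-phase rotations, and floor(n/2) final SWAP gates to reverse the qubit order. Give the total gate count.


Hadamard gates: 175
Controlled rotations: n*(n-1)/2 = 175*174/2 = 15225
SWAP gates: floor(n/2) = floor(175/2) = 87
Total = 175 + 15225 + 87
= 15487

15487


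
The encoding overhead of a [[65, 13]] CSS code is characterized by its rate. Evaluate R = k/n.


Code rate R = k/n
= 13/65
= 0.2000

0.2000


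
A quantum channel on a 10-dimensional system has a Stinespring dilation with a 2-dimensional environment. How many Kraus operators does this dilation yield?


Tracing out the environment in an orthonormal basis {|i>_E} gives Kraus operators K_i = <i|_E U |0>_E.
Number of Kraus operators = dim(H_env) = d_env
= 2

2


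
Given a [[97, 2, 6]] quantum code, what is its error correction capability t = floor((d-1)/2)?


Code parameters: [[97, 2, 6]], distance d = 6.
Number of correctable errors = floor((d-1)/2)
= floor((6 - 1)/2)
= floor(5/2)
= 2

2


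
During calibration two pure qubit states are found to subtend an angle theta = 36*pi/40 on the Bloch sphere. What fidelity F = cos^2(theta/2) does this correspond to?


For states separated by angle theta on Bloch sphere:
F = cos^2(theta/2)
theta = 36*pi/40 = 2.8274
theta/2 = 1.4137
cos(theta/2) = 0.1564
F = 0.0245

0.0245


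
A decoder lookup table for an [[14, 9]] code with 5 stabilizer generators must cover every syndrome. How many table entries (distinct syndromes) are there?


Each stabilizer generator gives a binary (+1 or -1) measurement outcome.
With 5 independent generators:
Total syndromes = 2^5
= 32

32


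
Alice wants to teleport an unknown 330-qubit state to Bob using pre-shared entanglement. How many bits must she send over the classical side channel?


Quantum teleportation requires 2 classical bits per qubit teleported.
330 qubit(s) -> 2 * 330 = 660 classical bits

660


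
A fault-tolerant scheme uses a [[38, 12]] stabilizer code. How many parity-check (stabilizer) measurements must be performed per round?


For an [[n,k]] stabilizer code:
Number of stabilizer generators = n - k
= 38 - 12
= 26

26


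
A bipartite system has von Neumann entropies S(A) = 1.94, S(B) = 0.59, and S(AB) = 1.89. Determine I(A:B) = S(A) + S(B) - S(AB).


I(A:B) = S(A) + S(B) - S(AB)
= 1.94 + 0.59 - 1.89
= 0.6400

0.6400


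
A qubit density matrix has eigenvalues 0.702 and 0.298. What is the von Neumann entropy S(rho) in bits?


S = -p*log2(p) - (1-p)*log2(1-p)
p = 0.7020, 1-p = 0.2980
= -0.7020 * log2(0.7020) - 0.2980 * log2(0.2980)
= -(-0.3583) - (-0.5205)
= 0.8788

0.8788


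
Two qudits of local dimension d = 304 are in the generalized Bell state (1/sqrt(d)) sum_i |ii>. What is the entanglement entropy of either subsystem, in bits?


For a maximally entangled state in d x d:
S = log2(d) = log2(304)
= 8.2479

8.2479


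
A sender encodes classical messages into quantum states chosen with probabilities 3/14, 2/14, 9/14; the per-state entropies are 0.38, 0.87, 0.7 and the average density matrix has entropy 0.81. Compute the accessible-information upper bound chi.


chi = S(rho) - sum_i p_i * S(rho_i)
Weighted entropy = 3/14 * 0.38 + 2/14 * 0.87 + 9/14 * 0.7
= 0.6557
chi = 0.81 - 0.6557
= 0.1543

0.1543


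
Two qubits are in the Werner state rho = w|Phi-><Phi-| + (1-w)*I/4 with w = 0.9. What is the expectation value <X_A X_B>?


|Phi-> = (|00> - |11>)/sqrt(2)
For the pure Bell state, <X_A X_B> = -1 (Bell-state Pauli correlator).
The maximally-mixed part I/4 has tr(I/4 * P tensor P) = 0 for any traceless Pauli P.
So <X_A X_B>_rho = w * (-1) + (1 - w) * 0
= 0.9 * (-1)
= -0.9000

-0.9000


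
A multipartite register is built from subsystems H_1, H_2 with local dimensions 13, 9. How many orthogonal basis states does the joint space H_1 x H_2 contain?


dim(H_1 x H_2) = 13 * 9
= 117

117


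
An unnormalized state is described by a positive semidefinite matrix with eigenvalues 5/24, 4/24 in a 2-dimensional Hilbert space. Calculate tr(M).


tr(M) = sum of eigenvalues
= 5/24 + 4/24
= 9/24
= 0.3750

0.3750


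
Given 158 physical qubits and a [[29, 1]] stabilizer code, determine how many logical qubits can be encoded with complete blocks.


Each code block uses 29 physical qubits for 1 logical qubit(s).
Number of complete blocks = floor(158 / 29) = 5
Logical qubits = 5 * 1
= 5

5


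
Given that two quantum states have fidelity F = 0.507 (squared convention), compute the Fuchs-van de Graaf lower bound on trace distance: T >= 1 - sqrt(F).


Fuchs-van de Graaf (squared-fidelity convention): 1 - sqrt(F) <= T <= sqrt(1 - F).
Lower bound: T >= 1 - sqrt(F)
sqrt(F) = sqrt(0.507) = 0.7120
T >= 1 - 0.7120
T >= 0.2880

0.2880


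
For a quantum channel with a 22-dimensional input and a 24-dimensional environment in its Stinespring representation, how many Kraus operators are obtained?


Tracing out the environment in an orthonormal basis {|i>_E} gives Kraus operators K_i = <i|_E U |0>_E.
Number of Kraus operators = dim(H_env) = d_env
= 24

24


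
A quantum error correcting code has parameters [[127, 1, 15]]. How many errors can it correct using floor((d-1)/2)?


Code parameters: [[127, 1, 15]], distance d = 15.
Number of correctable errors = floor((d-1)/2)
= floor((15 - 1)/2)
= floor(14/2)
= 7

7


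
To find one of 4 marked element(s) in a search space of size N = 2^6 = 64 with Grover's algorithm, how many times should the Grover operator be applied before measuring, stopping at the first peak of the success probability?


After j Grover iterations the success probability is P(j) = sin^2((2j+1)*theta), where sin(theta) = sqrt(k/N).
N = 2^6 = 64, k = 4
sin(theta) = sqrt(k/N) = 0.25
theta = arcsin(sqrt(k/N)) = 0.2526802551 rad
P(j) reaches its first maximum when (2j+1)*theta is as close as possible to pi/2, i.e. j = round(pi/(4*theta) - 1/2).
pi/(4*theta) - 1/2 = 2.6083
(For comparison, the common estimate pi/4 * sqrt(N/k) = 3.1416; the exact maximiser is used here.)
Optimal iterations = 3

3


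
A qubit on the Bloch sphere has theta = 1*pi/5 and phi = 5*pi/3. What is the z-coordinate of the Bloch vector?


theta = 0.6283, phi = 5.2360
r_z = cos(theta) = 0.8090

0.8090


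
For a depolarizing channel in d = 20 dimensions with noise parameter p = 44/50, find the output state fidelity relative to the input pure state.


F = (1-p) + p/d
= (1 - 0.8800) + 0.8800/20
= 0.1200 + 0.0440
= 0.1640

0.1640


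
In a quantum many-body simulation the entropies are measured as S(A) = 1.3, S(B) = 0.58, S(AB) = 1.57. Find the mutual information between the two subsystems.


I(A:B) = S(A) + S(B) - S(AB)
= 1.3 + 0.58 - 1.57
= 0.3100

0.3100


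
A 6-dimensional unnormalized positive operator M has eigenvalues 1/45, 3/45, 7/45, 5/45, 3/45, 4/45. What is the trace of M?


tr(M) = sum of eigenvalues
= 1/45 + 3/45 + 7/45 + 5/45 + 3/45 + 4/45
= 23/45
= 0.5111

0.5111


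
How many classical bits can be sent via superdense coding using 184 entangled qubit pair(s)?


Superdense coding allows 2 classical bits per shared entangled pair.
184 pair(s) -> 2 * 184 = 368 classical bits

368


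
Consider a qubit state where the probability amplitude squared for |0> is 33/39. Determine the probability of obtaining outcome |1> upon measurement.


|alpha|^2 = 33/39 = 0.8462
|beta|^2 = 1 - 33/39 = 6/39 = 0.1538
P(|1>) = |beta|^2 = 0.1538

0.1538


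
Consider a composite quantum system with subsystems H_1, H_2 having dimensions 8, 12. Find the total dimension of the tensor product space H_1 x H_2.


dim(H_1 x H_2) = 8 * 12
= 96

96


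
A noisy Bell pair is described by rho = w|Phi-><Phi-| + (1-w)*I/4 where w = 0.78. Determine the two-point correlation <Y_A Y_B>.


|Phi-> = (|00> - |11>)/sqrt(2)
For the pure Bell state, <Y_A Y_B> = +1 (Bell-state Pauli correlator).
The maximally-mixed part I/4 has tr(I/4 * P tensor P) = 0 for any traceless Pauli P.
So <Y_A Y_B>_rho = w * (+1) + (1 - w) * 0
= 0.78 * (+1)
= 0.7800

0.7800


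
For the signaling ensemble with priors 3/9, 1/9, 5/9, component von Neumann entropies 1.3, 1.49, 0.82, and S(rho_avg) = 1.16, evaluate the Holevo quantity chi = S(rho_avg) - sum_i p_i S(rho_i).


chi = S(rho) - sum_i p_i * S(rho_i)
Weighted entropy = 3/9 * 1.3 + 1/9 * 1.49 + 5/9 * 0.82
= 1.0544
chi = 1.16 - 1.0544
= 0.1056

0.1056


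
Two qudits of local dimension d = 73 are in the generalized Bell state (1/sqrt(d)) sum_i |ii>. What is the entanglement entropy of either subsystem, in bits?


For a maximally entangled state in d x d:
S = log2(d) = log2(73)
= 6.1898

6.1898


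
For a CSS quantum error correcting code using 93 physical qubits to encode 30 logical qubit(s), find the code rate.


Code rate R = k/n
= 30/93
= 0.3226

0.3226


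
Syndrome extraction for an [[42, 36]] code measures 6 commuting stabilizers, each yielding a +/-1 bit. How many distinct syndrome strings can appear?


Each stabilizer generator gives a binary (+1 or -1) measurement outcome.
With 6 independent generators:
Total syndromes = 2^6
= 64

64


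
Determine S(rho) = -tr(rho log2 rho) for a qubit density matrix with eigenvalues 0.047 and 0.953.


S = -p*log2(p) - (1-p)*log2(1-p)
p = 0.0470, 1-p = 0.9530
= -0.0470 * log2(0.0470) - 0.9530 * log2(0.9530)
= -(-0.2073) - (-0.0662)
= 0.2735

0.2735


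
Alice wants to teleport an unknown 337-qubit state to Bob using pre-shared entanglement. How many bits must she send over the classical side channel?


Quantum teleportation requires 2 classical bits per qubit teleported.
337 qubit(s) -> 2 * 337 = 674 classical bits

674


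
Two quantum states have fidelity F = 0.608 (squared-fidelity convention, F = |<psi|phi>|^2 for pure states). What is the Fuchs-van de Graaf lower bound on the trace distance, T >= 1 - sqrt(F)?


Fuchs-van de Graaf (squared-fidelity convention): 1 - sqrt(F) <= T <= sqrt(1 - F).
Lower bound: T >= 1 - sqrt(F)
sqrt(F) = sqrt(0.608) = 0.7797
T >= 1 - 0.7797
T >= 0.2203

0.2203


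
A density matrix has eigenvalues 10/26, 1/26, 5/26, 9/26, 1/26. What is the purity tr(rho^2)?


tr(rho^2) = sum of eigenvalues squared
= (10/26)^2 + (1/26)^2 + (5/26)^2 + (9/26)^2 + (1/26)^2
= (100 + 1 + 25 + 81 + 1) / 676
= 208/676
= 0.3077

0.3077


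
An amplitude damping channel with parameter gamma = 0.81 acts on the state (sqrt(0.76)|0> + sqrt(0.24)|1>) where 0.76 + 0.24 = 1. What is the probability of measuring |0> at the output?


For amplitude damping with parameter gamma on state sqrt(a)|0> + sqrt(b)|1>:
alpha^2 = 0.76, beta^2 = 0.24
P(|0>) = alpha^2 + gamma * beta^2
= 0.76 + 0.81 * 0.24
= 0.76 + 0.1944
= 0.9544

0.9544


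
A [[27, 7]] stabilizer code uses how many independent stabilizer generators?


For an [[n,k]] stabilizer code:
Number of stabilizer generators = n - k
= 27 - 7
= 20

20


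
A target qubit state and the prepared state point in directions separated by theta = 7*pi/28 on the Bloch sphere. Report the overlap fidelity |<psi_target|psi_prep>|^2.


For states separated by angle theta on Bloch sphere:
F = cos^2(theta/2)
theta = 7*pi/28 = 0.7854
theta/2 = 0.3927
cos(theta/2) = 0.9239
F = 0.8536

0.8536


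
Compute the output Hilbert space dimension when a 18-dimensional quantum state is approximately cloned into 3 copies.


Output space = H^(tensor 3) where dim(H) = 18
dim = 18^3
= 324 (after 2 factors)
= 5832 (after 3 factors)
= 5832

5832


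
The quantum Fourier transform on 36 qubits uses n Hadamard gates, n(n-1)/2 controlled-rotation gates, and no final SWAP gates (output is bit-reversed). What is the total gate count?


Hadamard gates: 36
Controlled rotations: n*(n-1)/2 = 36*35/2 = 630
SWAP gates: 0 (omitted)
Total = 36 + 630
= 666

666


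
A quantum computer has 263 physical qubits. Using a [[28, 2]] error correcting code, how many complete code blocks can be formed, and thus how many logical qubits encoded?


Each code block uses 28 physical qubits for 2 logical qubit(s).
Number of complete blocks = floor(263 / 28) = 9
Logical qubits = 9 * 2
= 18

18


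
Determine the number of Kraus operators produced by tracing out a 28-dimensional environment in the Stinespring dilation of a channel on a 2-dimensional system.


Tracing out the environment in an orthonormal basis {|i>_E} gives Kraus operators K_i = <i|_E U |0>_E.
Number of Kraus operators = dim(H_env) = d_env
= 28

28


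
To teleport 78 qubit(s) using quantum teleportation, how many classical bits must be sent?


Quantum teleportation requires 2 classical bits per qubit teleported.
78 qubit(s) -> 2 * 78 = 156 classical bits

156


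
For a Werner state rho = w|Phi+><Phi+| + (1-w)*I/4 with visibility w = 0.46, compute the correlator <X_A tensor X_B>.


|Phi+> = (|00> + |11>)/sqrt(2)
For the pure Bell state, <X_A X_B> = +1 (Bell-state Pauli correlator).
The maximally-mixed part I/4 has tr(I/4 * P tensor P) = 0 for any traceless Pauli P.
So <X_A X_B>_rho = w * (+1) + (1 - w) * 0
= 0.46 * (+1)
= 0.4600

0.4600


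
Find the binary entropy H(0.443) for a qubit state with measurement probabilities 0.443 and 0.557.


S = -p*log2(p) - (1-p)*log2(1-p)
p = 0.4430, 1-p = 0.5570
= -0.4430 * log2(0.4430) - 0.5570 * log2(0.5570)
= -(-0.5204) - (-0.4702)
= 0.9906

0.9906


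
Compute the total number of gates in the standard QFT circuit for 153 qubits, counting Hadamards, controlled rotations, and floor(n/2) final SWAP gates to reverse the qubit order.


Hadamard gates: 153
Controlled rotations: n*(n-1)/2 = 153*152/2 = 11628
SWAP gates: floor(n/2) = floor(153/2) = 76
Total = 153 + 11628 + 76
= 11857

11857


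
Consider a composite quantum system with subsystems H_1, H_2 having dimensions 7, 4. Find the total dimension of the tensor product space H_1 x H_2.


dim(H_1 x H_2) = 7 * 4
= 28

28


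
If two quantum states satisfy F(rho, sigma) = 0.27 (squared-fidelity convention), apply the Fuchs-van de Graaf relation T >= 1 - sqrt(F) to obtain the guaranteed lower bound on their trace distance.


Fuchs-van de Graaf (squared-fidelity convention): 1 - sqrt(F) <= T <= sqrt(1 - F).
Lower bound: T >= 1 - sqrt(F)
sqrt(F) = sqrt(0.27) = 0.5196
T >= 1 - 0.5196
T >= 0.4804

0.4804


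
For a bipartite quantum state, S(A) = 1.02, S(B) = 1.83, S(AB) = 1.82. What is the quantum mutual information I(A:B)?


I(A:B) = S(A) + S(B) - S(AB)
= 1.02 + 1.83 - 1.82
= 1.0300

1.0300


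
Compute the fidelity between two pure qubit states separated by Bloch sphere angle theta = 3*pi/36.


For states separated by angle theta on Bloch sphere:
F = cos^2(theta/2)
theta = 3*pi/36 = 0.2618
theta/2 = 0.1309
cos(theta/2) = 0.9914
F = 0.9830

0.9830


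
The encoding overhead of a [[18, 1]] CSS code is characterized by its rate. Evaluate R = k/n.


Code rate R = k/n
= 1/18
= 0.0556

0.0556


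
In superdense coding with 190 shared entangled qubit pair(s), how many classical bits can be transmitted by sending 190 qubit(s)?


Superdense coding allows 2 classical bits per shared entangled pair.
190 pair(s) -> 2 * 190 = 380 classical bits

380


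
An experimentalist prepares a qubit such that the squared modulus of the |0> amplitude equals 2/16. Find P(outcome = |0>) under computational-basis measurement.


|alpha|^2 = 2/16 = 0.1250
|beta|^2 = 1 - 2/16 = 14/16 = 0.8750
P(|0>) = |alpha|^2 = 0.1250

0.1250


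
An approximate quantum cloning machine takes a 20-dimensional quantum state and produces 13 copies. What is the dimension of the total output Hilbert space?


Output space = H^(tensor 13) where dim(H) = 20
dim = 20^13
= 400 (after 2 factors)
= 8000 (after 3 factors)
= 160000 (after 4 factors)
= 3200000 (after 5 factors)
= 64000000 (after 6 factors)
= 1280000000 (after 7 factors)
= 25600000000 (after 8 factors)
= 512000000000 (after 9 factors)
= 10240000000000 (after 10 factors)
= 204800000000000 (after 11 factors)
= 4096000000000000 (after 12 factors)
= 81920000000000000 (after 13 factors)
= 81920000000000000

81920000000000000


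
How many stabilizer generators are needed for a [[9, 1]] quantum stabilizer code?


For an [[n,k]] stabilizer code:
Number of stabilizer generators = n - k
= 9 - 1
= 8

8


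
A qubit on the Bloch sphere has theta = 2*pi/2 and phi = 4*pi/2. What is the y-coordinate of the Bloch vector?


theta = 3.1416, phi = 6.2832
r_y = sin(theta)*sin(phi) = 0.0000 * 0.0000
r_y = 0.0000

0.0000


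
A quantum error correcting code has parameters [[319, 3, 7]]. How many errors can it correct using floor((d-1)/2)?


Code parameters: [[319, 3, 7]], distance d = 7.
Number of correctable errors = floor((d-1)/2)
= floor((7 - 1)/2)
= floor(6/2)
= 3

3


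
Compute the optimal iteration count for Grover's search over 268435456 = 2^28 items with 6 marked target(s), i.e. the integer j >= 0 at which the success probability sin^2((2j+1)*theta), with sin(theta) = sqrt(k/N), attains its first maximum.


After j Grover iterations the success probability is P(j) = sin^2((2j+1)*theta), where sin(theta) = sqrt(k/N).
N = 2^28 = 268435456, k = 6
sin(theta) = sqrt(k/N) = 0.0001495049892
theta = arcsin(sqrt(k/N)) = 0.0001495049897 rad
P(j) reaches its first maximum when (2j+1)*theta is as close as possible to pi/2, i.e. j = round(pi/(4*theta) - 1/2).
pi/(4*theta) - 1/2 = 5252.8241
(For comparison, the common estimate pi/4 * sqrt(N/k) = 5253.3241; the exact maximiser is used here.)
Optimal iterations = 5253

5253


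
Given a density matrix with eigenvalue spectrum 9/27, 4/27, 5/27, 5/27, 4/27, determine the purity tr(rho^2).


tr(rho^2) = sum of eigenvalues squared
= (9/27)^2 + (4/27)^2 + (5/27)^2 + (5/27)^2 + (4/27)^2
= (81 + 16 + 25 + 25 + 16) / 729
= 163/729
= 0.2236

0.2236


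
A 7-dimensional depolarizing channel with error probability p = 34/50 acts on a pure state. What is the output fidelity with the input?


F = (1-p) + p/d
= (1 - 0.6800) + 0.6800/7
= 0.3200 + 0.0971
= 0.4171

0.4171


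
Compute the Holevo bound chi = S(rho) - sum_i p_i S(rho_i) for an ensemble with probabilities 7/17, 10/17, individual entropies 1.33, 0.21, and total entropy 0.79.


chi = S(rho) - sum_i p_i * S(rho_i)
Weighted entropy = 7/17 * 1.33 + 10/17 * 0.21
= 0.6712
chi = 0.79 - 0.6712
= 0.1188

0.1188


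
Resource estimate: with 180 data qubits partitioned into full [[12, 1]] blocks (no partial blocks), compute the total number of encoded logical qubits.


Each code block uses 12 physical qubits for 1 logical qubit(s).
Number of complete blocks = floor(180 / 12) = 15
Logical qubits = 15 * 1
= 15

15


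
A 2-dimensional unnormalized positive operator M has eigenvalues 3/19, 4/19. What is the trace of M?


tr(M) = sum of eigenvalues
= 3/19 + 4/19
= 7/19
= 0.3684

0.3684


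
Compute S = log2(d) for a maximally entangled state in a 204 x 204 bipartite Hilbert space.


For a maximally entangled state in d x d:
S = log2(d) = log2(204)
= 7.6724

7.6724


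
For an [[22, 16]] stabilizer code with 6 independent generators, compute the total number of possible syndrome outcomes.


Each stabilizer generator gives a binary (+1 or -1) measurement outcome.
With 6 independent generators:
Total syndromes = 2^6
= 64

64


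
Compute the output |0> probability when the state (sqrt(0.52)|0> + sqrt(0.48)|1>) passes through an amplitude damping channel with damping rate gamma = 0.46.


For amplitude damping with parameter gamma on state sqrt(a)|0> + sqrt(b)|1>:
alpha^2 = 0.52, beta^2 = 0.48
P(|0>) = alpha^2 + gamma * beta^2
= 0.52 + 0.46 * 0.48
= 0.52 + 0.2208
= 0.7408

0.7408


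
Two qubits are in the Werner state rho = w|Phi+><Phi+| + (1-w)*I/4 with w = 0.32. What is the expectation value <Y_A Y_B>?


|Phi+> = (|00> + |11>)/sqrt(2)
For the pure Bell state, <Y_A Y_B> = -1 (Bell-state Pauli correlator).
The maximally-mixed part I/4 has tr(I/4 * P tensor P) = 0 for any traceless Pauli P.
So <Y_A Y_B>_rho = w * (-1) + (1 - w) * 0
= 0.32 * (-1)
= -0.3200

-0.3200


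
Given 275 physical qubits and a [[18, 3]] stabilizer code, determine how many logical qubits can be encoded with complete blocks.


Each code block uses 18 physical qubits for 3 logical qubit(s).
Number of complete blocks = floor(275 / 18) = 15
Logical qubits = 15 * 3
= 45

45


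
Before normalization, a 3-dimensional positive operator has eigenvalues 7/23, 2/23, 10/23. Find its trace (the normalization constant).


tr(M) = sum of eigenvalues
= 7/23 + 2/23 + 10/23
= 19/23
= 0.8261

0.8261


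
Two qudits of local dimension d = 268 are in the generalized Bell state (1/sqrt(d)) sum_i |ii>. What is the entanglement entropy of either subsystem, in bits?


For a maximally entangled state in d x d:
S = log2(d) = log2(268)
= 8.0661

8.0661


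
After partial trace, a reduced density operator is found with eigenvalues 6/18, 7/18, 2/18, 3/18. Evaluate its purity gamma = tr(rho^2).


tr(rho^2) = sum of eigenvalues squared
= (6/18)^2 + (7/18)^2 + (2/18)^2 + (3/18)^2
= (36 + 49 + 4 + 9) / 324
= 98/324
= 0.3025

0.3025


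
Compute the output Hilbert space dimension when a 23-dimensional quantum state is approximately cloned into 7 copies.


Output space = H^(tensor 7) where dim(H) = 23
dim = 23^7
= 529 (after 2 factors)
= 12167 (after 3 factors)
= 279841 (after 4 factors)
= 6436343 (after 5 factors)
= 148035889 (after 6 factors)
= 3404825447 (after 7 factors)
= 3404825447

3404825447


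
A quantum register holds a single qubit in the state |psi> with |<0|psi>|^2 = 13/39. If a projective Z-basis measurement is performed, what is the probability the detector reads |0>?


|alpha|^2 = 13/39 = 0.3333
|beta|^2 = 1 - 13/39 = 26/39 = 0.6667
P(|0>) = |alpha|^2 = 0.3333

0.3333


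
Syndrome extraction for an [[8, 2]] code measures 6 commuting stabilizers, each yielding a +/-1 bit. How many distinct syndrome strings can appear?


Each stabilizer generator gives a binary (+1 or -1) measurement outcome.
With 6 independent generators:
Total syndromes = 2^6
= 64

64


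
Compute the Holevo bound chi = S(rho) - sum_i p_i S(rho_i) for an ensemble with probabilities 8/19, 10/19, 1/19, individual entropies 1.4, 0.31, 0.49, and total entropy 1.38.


chi = S(rho) - sum_i p_i * S(rho_i)
Weighted entropy = 8/19 * 1.4 + 10/19 * 0.31 + 1/19 * 0.49
= 0.7784
chi = 1.38 - 0.7784
= 0.6016

0.6016


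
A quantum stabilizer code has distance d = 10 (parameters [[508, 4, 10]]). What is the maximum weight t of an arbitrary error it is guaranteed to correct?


Code parameters: [[508, 4, 10]], distance d = 10.
Number of correctable errors = floor((d-1)/2)
= floor((10 - 1)/2)
= floor(9/2)
= 4

4


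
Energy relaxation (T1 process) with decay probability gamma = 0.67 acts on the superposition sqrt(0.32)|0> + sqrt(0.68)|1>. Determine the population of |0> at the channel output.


For amplitude damping with parameter gamma on state sqrt(a)|0> + sqrt(b)|1>:
alpha^2 = 0.32, beta^2 = 0.68
P(|0>) = alpha^2 + gamma * beta^2
= 0.32 + 0.67 * 0.68
= 0.32 + 0.4556
= 0.7756

0.7756


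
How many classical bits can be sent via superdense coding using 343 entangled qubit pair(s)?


Superdense coding allows 2 classical bits per shared entangled pair.
343 pair(s) -> 2 * 343 = 686 classical bits

686


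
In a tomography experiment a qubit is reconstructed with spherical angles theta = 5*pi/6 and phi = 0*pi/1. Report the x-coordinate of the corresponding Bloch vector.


theta = 2.6180, phi = 0.0000
r_x = sin(theta)*cos(phi) = 0.5000 * 1.0000
r_x = 0.5000

0.5000


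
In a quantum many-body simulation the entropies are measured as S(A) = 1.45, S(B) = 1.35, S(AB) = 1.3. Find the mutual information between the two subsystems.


I(A:B) = S(A) + S(B) - S(AB)
= 1.45 + 1.35 - 1.3
= 1.5000

1.5000


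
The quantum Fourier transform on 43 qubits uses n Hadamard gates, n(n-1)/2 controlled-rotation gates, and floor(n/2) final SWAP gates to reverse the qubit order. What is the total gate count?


Hadamard gates: 43
Controlled rotations: n*(n-1)/2 = 43*42/2 = 903
SWAP gates: floor(n/2) = floor(43/2) = 21
Total = 43 + 903 + 21
= 967

967


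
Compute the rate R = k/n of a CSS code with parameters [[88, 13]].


Code rate R = k/n
= 13/88
= 0.1477

0.1477


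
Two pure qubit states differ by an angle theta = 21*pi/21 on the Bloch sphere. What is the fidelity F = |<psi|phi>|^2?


For states separated by angle theta on Bloch sphere:
F = cos^2(theta/2)
theta = 21*pi/21 = 3.1416
theta/2 = 1.5708
cos(theta/2) = 0.0000
F = 0.0000

0.0000


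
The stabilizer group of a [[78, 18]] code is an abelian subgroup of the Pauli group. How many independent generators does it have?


For an [[n,k]] stabilizer code:
Number of stabilizer generators = n - k
= 78 - 18
= 60

60


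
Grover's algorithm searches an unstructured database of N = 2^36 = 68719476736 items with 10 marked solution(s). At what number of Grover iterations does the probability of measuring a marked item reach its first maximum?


After j Grover iterations the success probability is P(j) = sin^2((2j+1)*theta), where sin(theta) = sqrt(k/N).
N = 2^36 = 68719476736, k = 10
sin(theta) = sqrt(k/N) = 1.206313194e-05
theta = arcsin(sqrt(k/N)) = 1.206313194e-05 rad
P(j) reaches its first maximum when (2j+1)*theta is as close as possible to pi/2, i.e. j = round(pi/(4*theta) - 1/2).
pi/(4*theta) - 1/2 = 65106.8177
(For comparison, the common estimate pi/4 * sqrt(N/k) = 65107.3177; the exact maximiser is used here.)
Optimal iterations = 65107

65107


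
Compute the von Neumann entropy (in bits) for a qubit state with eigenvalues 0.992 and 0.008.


S = -p*log2(p) - (1-p)*log2(1-p)
p = 0.9920, 1-p = 0.0080
= -0.9920 * log2(0.9920) - 0.0080 * log2(0.0080)
= -(-0.0115) - (-0.0557)
= 0.0672

0.0672


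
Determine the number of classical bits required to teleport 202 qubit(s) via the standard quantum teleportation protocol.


Quantum teleportation requires 2 classical bits per qubit teleported.
202 qubit(s) -> 2 * 202 = 404 classical bits

404


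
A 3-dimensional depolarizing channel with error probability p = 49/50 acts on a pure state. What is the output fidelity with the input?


F = (1-p) + p/d
= (1 - 0.9800) + 0.9800/3
= 0.0200 + 0.3267
= 0.3467

0.3467


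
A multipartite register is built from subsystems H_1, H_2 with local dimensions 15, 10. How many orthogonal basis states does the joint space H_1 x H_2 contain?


dim(H_1 x H_2) = 15 * 10
= 150

150


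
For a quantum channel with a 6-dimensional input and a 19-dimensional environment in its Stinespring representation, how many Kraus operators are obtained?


Tracing out the environment in an orthonormal basis {|i>_E} gives Kraus operators K_i = <i|_E U |0>_E.
Number of Kraus operators = dim(H_env) = d_env
= 19

19


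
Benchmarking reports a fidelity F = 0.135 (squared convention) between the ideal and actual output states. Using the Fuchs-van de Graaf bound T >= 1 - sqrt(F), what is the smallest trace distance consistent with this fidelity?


Fuchs-van de Graaf (squared-fidelity convention): 1 - sqrt(F) <= T <= sqrt(1 - F).
Lower bound: T >= 1 - sqrt(F)
sqrt(F) = sqrt(0.135) = 0.3674
T >= 1 - 0.3674
T >= 0.6326

0.6326


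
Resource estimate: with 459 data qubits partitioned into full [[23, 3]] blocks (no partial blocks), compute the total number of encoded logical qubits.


Each code block uses 23 physical qubits for 3 logical qubit(s).
Number of complete blocks = floor(459 / 23) = 19
Logical qubits = 19 * 3
= 57

57


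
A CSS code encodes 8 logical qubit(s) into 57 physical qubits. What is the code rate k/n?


Code rate R = k/n
= 8/57
= 0.1404

0.1404


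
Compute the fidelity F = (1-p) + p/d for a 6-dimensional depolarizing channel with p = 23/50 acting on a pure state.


F = (1-p) + p/d
= (1 - 0.4600) + 0.4600/6
= 0.5400 + 0.0767
= 0.6167

0.6167


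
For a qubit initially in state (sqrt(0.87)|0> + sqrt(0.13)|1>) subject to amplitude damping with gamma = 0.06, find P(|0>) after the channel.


For amplitude damping with parameter gamma on state sqrt(a)|0> + sqrt(b)|1>:
alpha^2 = 0.87, beta^2 = 0.13
P(|0>) = alpha^2 + gamma * beta^2
= 0.87 + 0.06 * 0.13
= 0.87 + 0.0078
= 0.8778

0.8778


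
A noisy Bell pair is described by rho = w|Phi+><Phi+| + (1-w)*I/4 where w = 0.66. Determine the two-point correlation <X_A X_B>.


|Phi+> = (|00> + |11>)/sqrt(2)
For the pure Bell state, <X_A X_B> = +1 (Bell-state Pauli correlator).
The maximally-mixed part I/4 has tr(I/4 * P tensor P) = 0 for any traceless Pauli P.
So <X_A X_B>_rho = w * (+1) + (1 - w) * 0
= 0.66 * (+1)
= 0.6600

0.6600


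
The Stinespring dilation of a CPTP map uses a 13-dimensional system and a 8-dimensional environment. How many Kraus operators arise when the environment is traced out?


Tracing out the environment in an orthonormal basis {|i>_E} gives Kraus operators K_i = <i|_E U |0>_E.
Number of Kraus operators = dim(H_env) = d_env
= 8

8


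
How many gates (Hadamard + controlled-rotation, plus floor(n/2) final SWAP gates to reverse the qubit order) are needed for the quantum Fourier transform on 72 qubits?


Hadamard gates: 72
Controlled rotations: n*(n-1)/2 = 72*71/2 = 2556
SWAP gates: floor(n/2) = floor(72/2) = 36
Total = 72 + 2556 + 36
= 2664

2664


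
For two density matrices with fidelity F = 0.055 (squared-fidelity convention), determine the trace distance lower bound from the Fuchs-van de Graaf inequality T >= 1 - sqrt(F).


Fuchs-van de Graaf (squared-fidelity convention): 1 - sqrt(F) <= T <= sqrt(1 - F).
Lower bound: T >= 1 - sqrt(F)
sqrt(F) = sqrt(0.055) = 0.2345
T >= 1 - 0.2345
T >= 0.7655

0.7655


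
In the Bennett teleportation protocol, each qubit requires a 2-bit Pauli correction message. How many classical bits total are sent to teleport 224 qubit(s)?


Quantum teleportation requires 2 classical bits per qubit teleported.
224 qubit(s) -> 2 * 224 = 448 classical bits

448


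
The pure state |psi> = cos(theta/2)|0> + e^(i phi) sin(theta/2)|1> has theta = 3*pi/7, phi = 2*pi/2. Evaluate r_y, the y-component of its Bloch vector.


theta = 1.3464, phi = 3.1416
r_y = sin(theta)*sin(phi) = 0.9749 * 0.0000
r_y = 0.0000

0.0000


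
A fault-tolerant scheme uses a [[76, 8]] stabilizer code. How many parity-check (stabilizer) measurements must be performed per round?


For an [[n,k]] stabilizer code:
Number of stabilizer generators = n - k
= 76 - 8
= 68

68


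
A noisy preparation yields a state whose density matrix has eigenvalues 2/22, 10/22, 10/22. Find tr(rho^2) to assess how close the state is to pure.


tr(rho^2) = sum of eigenvalues squared
= (2/22)^2 + (10/22)^2 + (10/22)^2
= (4 + 100 + 100) / 484
= 204/484
= 0.4215

0.4215


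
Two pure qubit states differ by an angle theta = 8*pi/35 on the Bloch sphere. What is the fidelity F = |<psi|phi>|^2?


For states separated by angle theta on Bloch sphere:
F = cos^2(theta/2)
theta = 8*pi/35 = 0.7181
theta/2 = 0.3590
cos(theta/2) = 0.9362
F = 0.8765

0.8765


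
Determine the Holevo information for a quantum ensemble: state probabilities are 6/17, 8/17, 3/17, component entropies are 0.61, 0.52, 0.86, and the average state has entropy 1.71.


chi = S(rho) - sum_i p_i * S(rho_i)
Weighted entropy = 6/17 * 0.61 + 8/17 * 0.52 + 3/17 * 0.86
= 0.6118
chi = 1.71 - 0.6118
= 1.0982

1.0982


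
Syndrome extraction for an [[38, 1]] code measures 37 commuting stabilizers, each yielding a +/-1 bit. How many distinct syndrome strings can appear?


Each stabilizer generator gives a binary (+1 or -1) measurement outcome.
With 37 independent generators:
Total syndromes = 2^37
= 137438953472

137438953472


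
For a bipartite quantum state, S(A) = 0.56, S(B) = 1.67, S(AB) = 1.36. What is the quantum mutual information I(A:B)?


I(A:B) = S(A) + S(B) - S(AB)
= 0.56 + 1.67 - 1.36
= 0.8700

0.8700


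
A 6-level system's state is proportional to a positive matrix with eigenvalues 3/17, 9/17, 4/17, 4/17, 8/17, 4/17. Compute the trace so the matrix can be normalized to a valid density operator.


tr(M) = sum of eigenvalues
= 3/17 + 9/17 + 4/17 + 4/17 + 8/17 + 4/17
= 32/17
= 1.8824

1.8824


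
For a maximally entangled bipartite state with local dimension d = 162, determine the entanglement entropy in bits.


For a maximally entangled state in d x d:
S = log2(d) = log2(162)
= 7.3399

7.3399


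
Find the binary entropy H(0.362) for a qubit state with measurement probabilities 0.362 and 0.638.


S = -p*log2(p) - (1-p)*log2(1-p)
p = 0.3620, 1-p = 0.6380
= -0.3620 * log2(0.3620) - 0.6380 * log2(0.6380)
= -(-0.5307) - (-0.4137)
= 0.9443

0.9443


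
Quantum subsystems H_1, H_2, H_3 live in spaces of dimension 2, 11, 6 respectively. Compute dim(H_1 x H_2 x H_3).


dim(H_1 x H_2 x H_3) = 2 * 11 * 6
= 22 * 6
= 132

132


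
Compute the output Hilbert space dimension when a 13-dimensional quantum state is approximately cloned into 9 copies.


Output space = H^(tensor 9) where dim(H) = 13
dim = 13^9
= 169 (after 2 factors)
= 2197 (after 3 factors)
= 28561 (after 4 factors)
= 371293 (after 5 factors)
= 4826809 (after 6 factors)
= 62748517 (after 7 factors)
= 815730721 (after 8 factors)
= 10604499373 (after 9 factors)
= 10604499373

10604499373


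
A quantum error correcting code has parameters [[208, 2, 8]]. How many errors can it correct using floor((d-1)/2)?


Code parameters: [[208, 2, 8]], distance d = 8.
Number of correctable errors = floor((d-1)/2)
= floor((8 - 1)/2)
= floor(7/2)
= 3

3


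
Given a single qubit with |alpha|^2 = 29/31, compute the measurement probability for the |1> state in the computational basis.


|alpha|^2 = 29/31 = 0.9355
|beta|^2 = 1 - 29/31 = 2/31 = 0.0645
P(|1>) = |beta|^2 = 0.0645

0.0645


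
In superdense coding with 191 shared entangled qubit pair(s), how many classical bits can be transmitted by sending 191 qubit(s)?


Superdense coding allows 2 classical bits per shared entangled pair.
191 pair(s) -> 2 * 191 = 382 classical bits

382


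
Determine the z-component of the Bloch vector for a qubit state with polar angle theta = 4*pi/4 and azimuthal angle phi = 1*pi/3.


theta = 3.1416, phi = 1.0472
r_z = cos(theta) = -1.0000

-1.0000


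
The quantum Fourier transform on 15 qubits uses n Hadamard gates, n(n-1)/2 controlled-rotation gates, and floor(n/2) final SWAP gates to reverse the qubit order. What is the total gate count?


Hadamard gates: 15
Controlled rotations: n*(n-1)/2 = 15*14/2 = 105
SWAP gates: floor(n/2) = floor(15/2) = 7
Total = 15 + 105 + 7
= 127

127


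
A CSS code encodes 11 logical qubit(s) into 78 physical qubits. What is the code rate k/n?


Code rate R = k/n
= 11/78
= 0.1410

0.1410


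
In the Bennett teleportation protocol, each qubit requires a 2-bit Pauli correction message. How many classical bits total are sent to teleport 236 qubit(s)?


Quantum teleportation requires 2 classical bits per qubit teleported.
236 qubit(s) -> 2 * 236 = 472 classical bits

472


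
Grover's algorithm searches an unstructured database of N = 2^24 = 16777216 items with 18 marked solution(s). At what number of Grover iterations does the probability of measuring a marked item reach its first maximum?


After j Grover iterations the success probability is P(j) = sin^2((2j+1)*theta), where sin(theta) = sqrt(k/N).
N = 2^24 = 16777216, k = 18
sin(theta) = sqrt(k/N) = 0.001035800949
theta = arcsin(sqrt(k/N)) = 0.001035801134 rad
P(j) reaches its first maximum when (2j+1)*theta is as close as possible to pi/2, i.e. j = round(pi/(4*theta) - 1/2).
pi/(4*theta) - 1/2 = 757.7519
(For comparison, the common estimate pi/4 * sqrt(N/k) = 758.2520; the exact maximiser is used here.)
Optimal iterations = 758

758


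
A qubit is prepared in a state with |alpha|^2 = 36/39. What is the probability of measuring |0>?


|alpha|^2 = 36/39 = 0.9231
|beta|^2 = 1 - 36/39 = 3/39 = 0.0769
P(|0>) = |alpha|^2 = 0.9231

0.9231


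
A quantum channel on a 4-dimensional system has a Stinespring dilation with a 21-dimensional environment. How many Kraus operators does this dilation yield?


Tracing out the environment in an orthonormal basis {|i>_E} gives Kraus operators K_i = <i|_E U |0>_E.
Number of Kraus operators = dim(H_env) = d_env
= 21

21


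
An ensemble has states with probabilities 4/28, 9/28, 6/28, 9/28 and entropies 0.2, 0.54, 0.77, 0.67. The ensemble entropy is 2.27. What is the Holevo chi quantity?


chi = S(rho) - sum_i p_i * S(rho_i)
Weighted entropy = 4/28 * 0.2 + 9/28 * 0.54 + 6/28 * 0.77 + 9/28 * 0.67
= 0.5825
chi = 2.27 - 0.5825
= 1.6875

1.6875


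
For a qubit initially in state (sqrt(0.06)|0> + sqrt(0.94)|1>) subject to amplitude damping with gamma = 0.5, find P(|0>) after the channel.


For amplitude damping with parameter gamma on state sqrt(a)|0> + sqrt(b)|1>:
alpha^2 = 0.06, beta^2 = 0.94
P(|0>) = alpha^2 + gamma * beta^2
= 0.06 + 0.5 * 0.94
= 0.06 + 0.4700
= 0.5300

0.5300


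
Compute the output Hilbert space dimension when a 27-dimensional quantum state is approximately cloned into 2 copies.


Output space = H^(tensor 2) where dim(H) = 27
dim = 27^2
= 729

729


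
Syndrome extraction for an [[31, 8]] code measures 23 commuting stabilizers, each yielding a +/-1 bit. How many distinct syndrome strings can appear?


Each stabilizer generator gives a binary (+1 or -1) measurement outcome.
With 23 independent generators:
Total syndromes = 2^23
= 8388608

8388608


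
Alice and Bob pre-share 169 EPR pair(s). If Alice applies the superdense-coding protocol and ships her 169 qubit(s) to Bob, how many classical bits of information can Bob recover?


Superdense coding allows 2 classical bits per shared entangled pair.
169 pair(s) -> 2 * 169 = 338 classical bits

338


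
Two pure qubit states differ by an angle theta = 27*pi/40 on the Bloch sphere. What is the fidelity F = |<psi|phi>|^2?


For states separated by angle theta on Bloch sphere:
F = cos^2(theta/2)
theta = 27*pi/40 = 2.1206
theta/2 = 1.0603
cos(theta/2) = 0.4886
F = 0.2388

0.2388


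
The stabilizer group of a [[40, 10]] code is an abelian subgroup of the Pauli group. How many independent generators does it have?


For an [[n,k]] stabilizer code:
Number of stabilizer generators = n - k
= 40 - 10
= 30

30


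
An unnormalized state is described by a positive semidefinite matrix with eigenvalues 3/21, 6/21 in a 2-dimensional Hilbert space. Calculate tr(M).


tr(M) = sum of eigenvalues
= 3/21 + 6/21
= 9/21
= 0.4286

0.4286


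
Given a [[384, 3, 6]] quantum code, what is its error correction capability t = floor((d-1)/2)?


Code parameters: [[384, 3, 6]], distance d = 6.
Number of correctable errors = floor((d-1)/2)
= floor((6 - 1)/2)
= floor(5/2)
= 2

2


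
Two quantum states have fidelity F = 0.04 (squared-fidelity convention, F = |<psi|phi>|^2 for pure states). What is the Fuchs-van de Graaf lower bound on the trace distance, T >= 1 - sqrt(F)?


Fuchs-van de Graaf (squared-fidelity convention): 1 - sqrt(F) <= T <= sqrt(1 - F).
Lower bound: T >= 1 - sqrt(F)
sqrt(F) = sqrt(0.04) = 0.2000
T >= 1 - 0.2000
T >= 0.8000

0.8000
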